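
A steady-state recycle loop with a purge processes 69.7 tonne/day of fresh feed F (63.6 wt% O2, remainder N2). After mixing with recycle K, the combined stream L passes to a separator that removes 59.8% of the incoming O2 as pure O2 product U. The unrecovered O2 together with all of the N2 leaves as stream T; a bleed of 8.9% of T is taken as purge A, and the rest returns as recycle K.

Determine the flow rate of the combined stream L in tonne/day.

355 tonne/day

N2 enters only via F and leaves only via the purge: 69.7×0.364 = 0.089×(N2 in T), and the separator passes all N2, so N2 in L = N2 in T = 285.07 tonne/day.
O2 in L: m_A = 69.7×0.636 + (1−0.089)·(1−0.598)·m_A, so m_A = 44.329/0.6338 = 69.944 tonne/day.
L = 69.944 + 285.07 = 355.01 tonne/day.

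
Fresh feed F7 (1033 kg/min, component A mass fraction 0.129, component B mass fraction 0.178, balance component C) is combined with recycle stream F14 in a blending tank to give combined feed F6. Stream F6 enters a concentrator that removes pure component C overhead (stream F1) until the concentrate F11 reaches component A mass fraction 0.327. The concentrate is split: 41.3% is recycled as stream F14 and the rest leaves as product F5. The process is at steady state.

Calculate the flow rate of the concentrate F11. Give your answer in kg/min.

Overall component A balance (none leaves overhead): component A in fresh feed = component A in product, i.e. 1033×0.129 = (1−0.413)·F11·0.327.
F11 = 133.26/(0.327×0.587) = 694.23 kg/min.

694.2 kg/min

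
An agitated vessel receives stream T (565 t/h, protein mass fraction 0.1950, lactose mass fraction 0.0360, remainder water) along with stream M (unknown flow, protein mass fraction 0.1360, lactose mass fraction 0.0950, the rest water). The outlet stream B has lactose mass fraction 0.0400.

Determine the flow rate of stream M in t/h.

41.09 t/h

Let M be the unknown flow. Total out = 565 + M.
lactose balance: 20.34 + 0.095·M = 0.040·(565 + M)
(0.095 − 0.040)·M = 0.040×565 − 20.34 = 2.26
M = 2.26 / 0.055 = 41.091 t/h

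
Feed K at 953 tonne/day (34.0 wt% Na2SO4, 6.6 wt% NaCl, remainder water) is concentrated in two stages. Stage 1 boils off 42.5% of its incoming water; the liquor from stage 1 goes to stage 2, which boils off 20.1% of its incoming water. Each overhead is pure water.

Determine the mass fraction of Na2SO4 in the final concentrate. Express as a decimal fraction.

0.501

water in feed = 953×0.594 = 566.08 tonne/day.
After stage 1: water left = (1−0.425)×566.08 = 325.5; stream total = 712.42 tonne/day.
After stage 2: water left = (1−0.201)×325.5 = 260.07; final concentrate = 646.99 tonne/day.
Na2SO4 fraction = 324.02/646.99 = 0.501.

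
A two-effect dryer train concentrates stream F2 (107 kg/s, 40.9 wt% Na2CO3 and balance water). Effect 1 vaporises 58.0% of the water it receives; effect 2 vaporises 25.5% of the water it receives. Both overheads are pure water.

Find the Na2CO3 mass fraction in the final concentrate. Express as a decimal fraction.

water in feed = 107×0.591 = 63.237 kg/s.
After stage 1: water left = (1−0.580)×63.237 = 26.56; stream total = 70.323 kg/s.
After stage 2: water left = (1−0.255)×26.56 = 19.787; final concentrate = 63.55 kg/s.
Na2CO3 fraction = 43.763/63.55 = 0.6886.

0.6886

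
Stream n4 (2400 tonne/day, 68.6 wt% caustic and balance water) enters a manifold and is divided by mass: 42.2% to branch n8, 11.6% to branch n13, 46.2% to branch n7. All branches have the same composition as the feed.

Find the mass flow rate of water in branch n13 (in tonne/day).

Branch n13 total = 0.116×2400 = 278.4 tonne/day.
water in n13 = 0.314×278.4 = 87.418 tonne/day.

87.42 tonne/day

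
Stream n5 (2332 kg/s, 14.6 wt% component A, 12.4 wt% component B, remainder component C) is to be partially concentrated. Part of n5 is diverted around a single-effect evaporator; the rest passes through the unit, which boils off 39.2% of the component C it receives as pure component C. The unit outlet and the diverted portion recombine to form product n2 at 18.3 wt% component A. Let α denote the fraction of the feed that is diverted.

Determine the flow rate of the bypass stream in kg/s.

684.3 kg/s

All 2332×0.146 = 340.47 kg/s of component A reaches n2, so n2 = 340.47/0.183 = 1860.5 kg/s and vapour = 471.5 kg/s.
The evaporator receives (1−α)·2332 of feed at 0.730 component C and removes 0.392 of that component C:
0.392×0.730×(1−α)×2332 = 471.5
(1−α) = 471.5/667.33 = 0.7065;  α = 0.2935.
Bypass flow = 0.2935×2332 = 684.33 kg/s.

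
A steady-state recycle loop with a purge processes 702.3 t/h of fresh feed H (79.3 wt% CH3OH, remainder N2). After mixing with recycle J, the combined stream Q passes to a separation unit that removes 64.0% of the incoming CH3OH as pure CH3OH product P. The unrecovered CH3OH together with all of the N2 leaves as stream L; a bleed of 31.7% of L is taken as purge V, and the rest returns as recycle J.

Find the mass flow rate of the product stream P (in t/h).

472.6 t/h

CH3OH in Q: m_A = 702.3×0.793 + (1−0.317)·(1−0.640)·m_A, so m_A = 556.92/0.7541 = 738.51 t/h.
Product P = 0.640×738.51 = 472.65 t/h.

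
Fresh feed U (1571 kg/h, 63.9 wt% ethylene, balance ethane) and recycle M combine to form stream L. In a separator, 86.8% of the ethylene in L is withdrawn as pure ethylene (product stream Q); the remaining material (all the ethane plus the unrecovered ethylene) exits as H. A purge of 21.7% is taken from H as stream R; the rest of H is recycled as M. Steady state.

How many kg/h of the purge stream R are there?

599.2 kg/h

ethane enters only via U and leaves only via the purge: 1571×0.361 = 0.217×(ethane in H), and the separator passes all ethane, so ethane in L = ethane in H = 2613.5 kg/h.
ethylene in L: m_A = 1571×0.639 + (1−0.217)·(1−0.868)·m_A, so m_A = 1003.9/0.8966 = 1119.6 kg/h.
H = (1−0.868)×1119.6 + 2613.5 = 2761.3 kg/h.
Purge R = 0.217×2761.3 = 599.2 kg/h.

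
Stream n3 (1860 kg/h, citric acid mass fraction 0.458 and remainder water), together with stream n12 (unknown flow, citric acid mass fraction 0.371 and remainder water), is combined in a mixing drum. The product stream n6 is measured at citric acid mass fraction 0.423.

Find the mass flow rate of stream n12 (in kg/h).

Let n12 be the unknown flow. Total out = 1860 + n12.
citric acid balance: 851.88 + 0.371·n12 = 0.423·(1860 + n12)
(0.371 − 0.423)·n12 = 0.423×1860 − 851.88 = -65.1
n12 = -65.1 / -0.052 = 1251.9 kg/h

1252 kg/h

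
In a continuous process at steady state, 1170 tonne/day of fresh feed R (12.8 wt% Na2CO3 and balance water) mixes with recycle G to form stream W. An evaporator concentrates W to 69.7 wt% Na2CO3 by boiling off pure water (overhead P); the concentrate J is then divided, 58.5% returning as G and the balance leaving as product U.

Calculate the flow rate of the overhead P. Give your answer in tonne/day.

Overall Na2CO3 balance (none leaves overhead): Na2CO3 in fresh feed = Na2CO3 in product, i.e. 1170×0.128 = (1−0.585)·J·0.697.
J = 149.76/(0.697×0.415) = 517.74 tonne/day.
Recycle G = 0.585×517.74 = 302.88 tonne/day.
Combined feed W = 1170 + 302.88 = 1472.9 tonne/day.
Overhead P = W − J = 1472.9 − 517.74 = 955.14 tonne/day.

955.1 tonne/day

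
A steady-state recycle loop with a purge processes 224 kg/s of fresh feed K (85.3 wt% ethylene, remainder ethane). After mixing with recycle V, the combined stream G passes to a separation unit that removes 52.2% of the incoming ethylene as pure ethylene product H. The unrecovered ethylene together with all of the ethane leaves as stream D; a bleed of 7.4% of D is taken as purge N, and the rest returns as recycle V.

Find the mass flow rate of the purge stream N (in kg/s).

ethane enters only via K and leaves only via the purge: 224×0.147 = 0.074×(ethane in D), and the separation unit passes all ethane, so ethane in G = ethane in D = 444.97 kg/s.
ethylene in G: m_A = 224×0.853 + (1−0.074)·(1−0.522)·m_A, so m_A = 191.07/0.5574 = 342.81 kg/s.
D = (1−0.522)×342.81 + 444.97 = 608.84 kg/s.
Purge N = 0.074×608.84 = 45.054 kg/s.

45.05 kg/s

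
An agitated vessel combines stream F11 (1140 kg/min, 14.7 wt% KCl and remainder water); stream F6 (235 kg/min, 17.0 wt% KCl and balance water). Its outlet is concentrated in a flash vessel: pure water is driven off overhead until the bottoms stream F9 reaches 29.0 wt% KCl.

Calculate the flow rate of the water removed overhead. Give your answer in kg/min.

659.4 kg/min

KCl entering = 1140×0.147 + 235×0.170 = 207.53 kg/min.
All KCl reports to F9, so F9 = 207.53/0.290 = 715.62 kg/min.
Total feed = 1375 kg/min; overhead = 1375 − 715.62 = 659.38 kg/min.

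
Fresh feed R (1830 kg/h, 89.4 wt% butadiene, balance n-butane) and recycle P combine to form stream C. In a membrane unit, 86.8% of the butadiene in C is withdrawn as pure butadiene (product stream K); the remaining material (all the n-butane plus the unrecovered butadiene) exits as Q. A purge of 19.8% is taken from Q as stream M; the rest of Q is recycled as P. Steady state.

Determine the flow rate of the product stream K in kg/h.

butadiene in C: m_A = 1830×0.894 + (1−0.198)·(1−0.868)·m_A, so m_A = 1636/0.8941 = 1829.7 kg/h.
Product K = 0.868×1829.7 = 1588.2 kg/h.

1588 kg/h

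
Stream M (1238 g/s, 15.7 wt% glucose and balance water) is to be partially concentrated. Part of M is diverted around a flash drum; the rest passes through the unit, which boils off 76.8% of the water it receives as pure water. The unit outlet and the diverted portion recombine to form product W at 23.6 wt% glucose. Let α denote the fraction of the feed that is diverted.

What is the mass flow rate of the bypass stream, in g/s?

All 1238×0.157 = 194.37 g/s of glucose reaches W, so W = 194.37/0.236 = 823.58 g/s and vapour = 414.42 g/s.
The evaporator receives (1−α)·1238 of feed at 0.843 water and removes 0.768 of that water:
0.768×0.843×(1−α)×1238 = 414.42
(1−α) = 414.42/801.51 = 0.5170;  α = 0.4830.
Bypass flow = 0.4830×1238 = 597.9 g/s.

597.9 g/s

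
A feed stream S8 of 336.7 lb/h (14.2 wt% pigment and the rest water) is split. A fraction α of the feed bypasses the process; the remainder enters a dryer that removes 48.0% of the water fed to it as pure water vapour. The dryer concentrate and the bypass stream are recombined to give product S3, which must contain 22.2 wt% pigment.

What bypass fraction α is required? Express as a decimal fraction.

0.125

All 336.7×0.142 = 47.811 lb/h of pigment reaches S3, so S3 = 47.811/0.222 = 215.37 lb/h and vapour = 121.33 lb/h.
The evaporator receives (1−α)·336.7 of feed at 0.858 water and removes 0.480 of that water:
0.480×0.858×(1−α)×336.7 = 121.33
(1−α) = 121.33/138.67 = 0.8750;  α = 0.1250.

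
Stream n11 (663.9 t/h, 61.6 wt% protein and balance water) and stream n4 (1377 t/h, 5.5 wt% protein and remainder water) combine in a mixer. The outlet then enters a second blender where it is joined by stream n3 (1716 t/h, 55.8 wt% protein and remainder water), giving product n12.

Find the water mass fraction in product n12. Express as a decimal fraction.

0.616

Overall, product flow = 3756.9 t/h.
water in = 663.9×0.384 + 1377×0.945 + 1716×0.442 = 2314.7 t/h.
water fraction in n12 = 0.616.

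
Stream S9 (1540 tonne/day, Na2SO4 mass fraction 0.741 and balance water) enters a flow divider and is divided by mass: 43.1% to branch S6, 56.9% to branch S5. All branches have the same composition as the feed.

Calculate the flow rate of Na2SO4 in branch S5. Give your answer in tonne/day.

Branch S5 total = 0.569×1540 = 876.26 tonne/day.
Na2SO4 in S5 = 0.741×876.26 = 649.31 tonne/day.

649.3 tonne/day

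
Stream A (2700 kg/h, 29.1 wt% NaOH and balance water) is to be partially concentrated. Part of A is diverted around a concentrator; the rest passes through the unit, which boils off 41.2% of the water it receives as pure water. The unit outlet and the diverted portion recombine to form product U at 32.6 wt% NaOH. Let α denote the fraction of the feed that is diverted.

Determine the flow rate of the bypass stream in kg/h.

All 2700×0.291 = 785.7 kg/h of NaOH reaches U, so U = 785.7/0.326 = 2410.1 kg/h and vapour = 289.88 kg/h.
The evaporator receives (1−α)·2700 of feed at 0.709 water and removes 0.412 of that water:
0.412×0.709×(1−α)×2700 = 289.88
(1−α) = 289.88/788.69 = 0.3675;  α = 0.6325.
Bypass flow = 0.6325×2700 = 1707.6 kg/h.

1708 kg/h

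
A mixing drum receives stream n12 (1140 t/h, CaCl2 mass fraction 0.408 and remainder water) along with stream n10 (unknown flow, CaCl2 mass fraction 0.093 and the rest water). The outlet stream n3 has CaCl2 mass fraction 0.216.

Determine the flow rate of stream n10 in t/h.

1780 t/h

Let n10 be the unknown flow. Total out = 1140 + n10.
CaCl2 balance: 465.12 + 0.093·n10 = 0.216·(1140 + n10)
(0.093 − 0.216)·n10 = 0.216×1140 − 465.12 = -218.88
n10 = -218.88 / -0.123 = 1779.5 t/h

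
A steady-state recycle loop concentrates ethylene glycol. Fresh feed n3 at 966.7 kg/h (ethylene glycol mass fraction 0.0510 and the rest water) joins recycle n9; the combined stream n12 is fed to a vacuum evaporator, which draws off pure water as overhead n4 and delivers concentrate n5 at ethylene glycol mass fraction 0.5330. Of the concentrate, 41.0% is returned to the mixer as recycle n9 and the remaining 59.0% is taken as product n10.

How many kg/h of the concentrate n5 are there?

Overall ethylene glycol balance (none leaves overhead): ethylene glycol in fresh feed = ethylene glycol in product, i.e. 966.7×0.051 = (1−0.410)·n5·0.533.
n5 = 49.302/(0.533×0.590) = 156.78 kg/h.

156.8 kg/h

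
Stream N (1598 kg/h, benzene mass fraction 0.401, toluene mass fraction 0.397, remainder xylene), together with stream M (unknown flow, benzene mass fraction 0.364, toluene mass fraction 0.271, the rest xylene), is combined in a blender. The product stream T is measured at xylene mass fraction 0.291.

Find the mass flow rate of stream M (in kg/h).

Let M be the unknown flow. Total out = 1598 + M.
xylene balance: 322.8 + 0.365·M = 0.291·(1598 + M)
(0.365 − 0.291)·M = 0.291×1598 − 322.8 = 142.22
M = 142.22 / 0.074 = 1921.9 kg/h

1922 kg/h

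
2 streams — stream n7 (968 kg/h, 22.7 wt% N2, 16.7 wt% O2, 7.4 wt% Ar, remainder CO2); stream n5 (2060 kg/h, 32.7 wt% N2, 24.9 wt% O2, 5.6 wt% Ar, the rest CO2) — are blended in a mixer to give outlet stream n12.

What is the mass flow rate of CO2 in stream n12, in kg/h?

1273 kg/h

CO2 out = CO2 in = 968×0.532 + 2060×0.368 = 1273.1 kg/h.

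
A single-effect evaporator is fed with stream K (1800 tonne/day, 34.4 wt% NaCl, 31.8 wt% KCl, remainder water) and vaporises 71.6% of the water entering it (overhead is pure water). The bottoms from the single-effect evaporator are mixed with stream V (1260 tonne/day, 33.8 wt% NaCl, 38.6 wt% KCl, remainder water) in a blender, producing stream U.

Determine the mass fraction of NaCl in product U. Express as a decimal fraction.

0.398

Vapour removed = 0.716×0.338×1800 = 435.61 tonne/day; concentrate = 1364.4 tonne/day.
NaCl reaching the mixer = 619.2 (from concentrate) + 1260×0.338 = 1045.1 tonne/day.
Product flow = 1364.4 + 1260 = 2624.4 tonne/day; NaCl fraction = 0.398.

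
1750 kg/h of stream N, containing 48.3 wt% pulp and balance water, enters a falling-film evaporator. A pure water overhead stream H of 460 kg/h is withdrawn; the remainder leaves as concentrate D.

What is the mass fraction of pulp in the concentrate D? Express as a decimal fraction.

pulp is not removed: 1750×0.483 = 845.25 kg/h of pulp enters D.
Concentrate = 1750 − 460 = 1290 kg/h.
Mass fraction = 845.25/1290 = 0.655.

0.655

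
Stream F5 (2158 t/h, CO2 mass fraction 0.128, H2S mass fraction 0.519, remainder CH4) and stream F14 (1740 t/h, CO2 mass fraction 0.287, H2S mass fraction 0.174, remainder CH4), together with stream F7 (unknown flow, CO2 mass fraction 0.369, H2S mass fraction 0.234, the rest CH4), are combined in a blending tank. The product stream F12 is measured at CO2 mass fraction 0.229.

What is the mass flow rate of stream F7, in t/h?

Let F7 be the unknown flow. Total out = 3898 + F7.
CO2 balance: 775.6 + 0.369·F7 = 0.229·(3898 + F7)
(0.369 − 0.229)·F7 = 0.229×3898 − 775.6 = 117.04
F7 = 117.04 / 0.140 = 835.99 t/h

836 t/h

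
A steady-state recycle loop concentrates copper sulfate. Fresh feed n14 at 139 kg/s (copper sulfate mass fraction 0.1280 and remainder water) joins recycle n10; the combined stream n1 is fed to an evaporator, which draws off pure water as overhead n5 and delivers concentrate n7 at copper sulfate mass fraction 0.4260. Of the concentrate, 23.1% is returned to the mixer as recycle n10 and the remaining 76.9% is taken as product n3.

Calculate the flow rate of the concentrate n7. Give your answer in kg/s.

54.31 kg/s

Overall copper sulfate balance (none leaves overhead): copper sulfate in fresh feed = copper sulfate in product, i.e. 139×0.128 = (1−0.231)·n7·0.426.
n7 = 17.792/(0.426×0.769) = 54.311 kg/s.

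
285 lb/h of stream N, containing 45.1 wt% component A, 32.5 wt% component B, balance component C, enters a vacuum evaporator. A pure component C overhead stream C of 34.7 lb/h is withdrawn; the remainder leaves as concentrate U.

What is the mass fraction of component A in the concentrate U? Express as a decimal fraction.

component A is not removed: 285×0.451 = 128.53 lb/h of component A enters U.
Concentrate = 285 − 34.7 = 250.3 lb/h.
Mass fraction = 128.53/250.3 = 0.514.

0.514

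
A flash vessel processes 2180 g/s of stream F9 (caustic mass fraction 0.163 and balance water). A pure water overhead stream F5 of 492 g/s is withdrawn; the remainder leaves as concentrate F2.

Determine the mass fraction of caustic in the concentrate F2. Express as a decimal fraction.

caustic is not removed: 2180×0.163 = 355.34 g/s of caustic enters F2.
Concentrate = 2180 − 492 = 1688 g/s.
Mass fraction = 355.34/1688 = 0.211.

0.211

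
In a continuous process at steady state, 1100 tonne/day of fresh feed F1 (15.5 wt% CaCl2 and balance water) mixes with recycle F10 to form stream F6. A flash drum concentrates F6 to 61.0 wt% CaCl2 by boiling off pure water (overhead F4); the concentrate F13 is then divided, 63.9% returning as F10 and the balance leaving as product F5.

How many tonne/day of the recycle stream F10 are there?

Overall CaCl2 balance (none leaves overhead): CaCl2 in fresh feed = CaCl2 in product, i.e. 1100×0.155 = (1−0.639)·F13·0.610.
F13 = 170.5/(0.610×0.361) = 774.26 tonne/day.
Recycle F10 = 0.639×774.26 = 494.75 tonne/day.

494.8 tonne/day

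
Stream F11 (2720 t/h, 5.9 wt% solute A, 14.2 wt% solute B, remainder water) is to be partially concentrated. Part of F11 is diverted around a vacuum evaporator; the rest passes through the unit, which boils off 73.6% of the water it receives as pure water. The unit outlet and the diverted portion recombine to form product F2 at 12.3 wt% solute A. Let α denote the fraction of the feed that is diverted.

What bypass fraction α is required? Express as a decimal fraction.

All 2720×0.059 = 160.48 t/h of solute A reaches F2, so F2 = 160.48/0.123 = 1304.7 t/h and vapour = 1415.3 t/h.
The evaporator receives (1−α)·2720 of feed at 0.799 water and removes 0.736 of that water:
0.736×0.799×(1−α)×2720 = 1415.3
(1−α) = 1415.3/1599.5 = 0.8848;  α = 0.1152.

0.115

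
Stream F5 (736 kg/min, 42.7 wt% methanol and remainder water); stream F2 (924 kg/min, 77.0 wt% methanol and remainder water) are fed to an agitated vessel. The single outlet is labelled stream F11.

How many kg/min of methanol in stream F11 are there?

methanol out = methanol in = 736×0.427 + 924×0.770 = 1025.8 kg/min.

1026 kg/min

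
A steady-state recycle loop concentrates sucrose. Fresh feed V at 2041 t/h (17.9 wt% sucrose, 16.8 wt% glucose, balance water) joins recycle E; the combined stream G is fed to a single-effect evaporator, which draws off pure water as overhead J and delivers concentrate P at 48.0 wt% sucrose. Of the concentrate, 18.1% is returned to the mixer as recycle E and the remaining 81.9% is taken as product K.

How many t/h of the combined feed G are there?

2209 t/h

Overall sucrose balance (none leaves overhead): sucrose in fresh feed = sucrose in product, i.e. 2041×0.179 = (1−0.181)·P·0.480.
P = 365.34/(0.480×0.819) = 929.33 t/h.
Recycle E = 0.181×929.33 = 168.21 t/h.
Combined feed G = 2041 + 168.21 = 2209.2 t/h.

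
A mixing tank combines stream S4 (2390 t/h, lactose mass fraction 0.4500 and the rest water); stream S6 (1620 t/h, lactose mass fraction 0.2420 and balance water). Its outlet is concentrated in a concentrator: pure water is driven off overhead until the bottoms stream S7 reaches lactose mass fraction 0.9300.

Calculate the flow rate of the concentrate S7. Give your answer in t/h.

1578 t/h

lactose entering = 2390×0.450 + 1620×0.242 = 1467.5 t/h.
All lactose reports to S7, so S7 = 1467.5/0.930 = 1578 t/h.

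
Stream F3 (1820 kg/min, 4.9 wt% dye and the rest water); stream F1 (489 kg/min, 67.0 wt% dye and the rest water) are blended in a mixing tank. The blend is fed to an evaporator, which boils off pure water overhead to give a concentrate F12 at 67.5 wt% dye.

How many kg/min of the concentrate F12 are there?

617.5 kg/min

dye entering = 1820×0.049 + 489×0.670 = 416.81 kg/min.
All dye reports to F12, so F12 = 416.81/0.675 = 617.5 kg/min.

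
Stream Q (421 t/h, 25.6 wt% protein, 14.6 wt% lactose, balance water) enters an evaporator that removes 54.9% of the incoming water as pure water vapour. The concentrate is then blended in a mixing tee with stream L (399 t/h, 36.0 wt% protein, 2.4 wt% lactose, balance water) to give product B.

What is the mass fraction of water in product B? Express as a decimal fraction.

Vapour removed = 0.549×0.598×421 = 138.22 t/h; concentrate = 282.78 t/h.
water reaching the mixer = 113.54 (from concentrate) + 399×0.616 = 359.33 t/h.
Product flow = 282.78 + 399 = 681.78 t/h; water fraction = 0.527.

0.527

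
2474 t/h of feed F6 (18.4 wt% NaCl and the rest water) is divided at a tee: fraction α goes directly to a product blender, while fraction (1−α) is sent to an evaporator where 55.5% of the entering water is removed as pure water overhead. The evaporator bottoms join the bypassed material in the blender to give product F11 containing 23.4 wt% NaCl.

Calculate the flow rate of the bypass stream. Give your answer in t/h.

All 2474×0.184 = 455.22 t/h of NaCl reaches F11, so F11 = 455.22/0.234 = 1945.4 t/h and vapour = 528.63 t/h.
The evaporator receives (1−α)·2474 of feed at 0.816 water and removes 0.555 of that water:
0.555×0.816×(1−α)×2474 = 528.63
(1−α) = 528.63/1120.4 = 0.4718;  α = 0.5282.
Bypass flow = 0.5282×2474 = 1306.7 t/h.

1307 t/h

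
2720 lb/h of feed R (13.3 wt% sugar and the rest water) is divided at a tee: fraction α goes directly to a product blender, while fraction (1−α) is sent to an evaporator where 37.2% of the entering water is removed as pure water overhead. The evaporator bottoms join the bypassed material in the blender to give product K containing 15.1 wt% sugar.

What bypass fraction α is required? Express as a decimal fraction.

0.630

All 2720×0.133 = 361.76 lb/h of sugar reaches K, so K = 361.76/0.151 = 2395.8 lb/h and vapour = 324.24 lb/h.
The evaporator receives (1−α)·2720 of feed at 0.867 water and removes 0.372 of that water:
0.372×0.867×(1−α)×2720 = 324.24
(1−α) = 324.24/877.27 = 0.3696;  α = 0.6304.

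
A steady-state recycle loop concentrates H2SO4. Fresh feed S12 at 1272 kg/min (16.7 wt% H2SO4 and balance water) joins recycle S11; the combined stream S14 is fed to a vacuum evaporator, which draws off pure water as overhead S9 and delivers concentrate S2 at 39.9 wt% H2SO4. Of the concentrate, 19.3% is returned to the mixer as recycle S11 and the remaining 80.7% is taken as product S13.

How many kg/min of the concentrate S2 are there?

659.7 kg/min

Overall H2SO4 balance (none leaves overhead): H2SO4 in fresh feed = H2SO4 in product, i.e. 1272×0.167 = (1−0.193)·S2·0.399.
S2 = 212.42/(0.399×0.807) = 659.72 kg/min.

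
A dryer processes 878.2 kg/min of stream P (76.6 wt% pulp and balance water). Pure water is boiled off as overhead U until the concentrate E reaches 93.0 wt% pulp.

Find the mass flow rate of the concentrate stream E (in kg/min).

pulp is conserved: 878.2×0.766 = 672.7 kg/min all reports to the concentrate.
Concentrate = 672.7/(target fraction) = 723.33 kg/min.

723.3 kg/min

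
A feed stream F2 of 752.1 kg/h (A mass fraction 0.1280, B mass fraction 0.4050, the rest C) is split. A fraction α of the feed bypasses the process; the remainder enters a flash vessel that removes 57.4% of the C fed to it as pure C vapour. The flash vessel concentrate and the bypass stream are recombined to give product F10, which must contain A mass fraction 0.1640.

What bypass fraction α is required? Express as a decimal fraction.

All 752.1×0.128 = 96.269 kg/h of A reaches F10, so F10 = 96.269/0.164 = 587 kg/h and vapour = 165.1 kg/h.
The evaporator receives (1−α)·752.1 of feed at 0.467 C and removes 0.574 of that C:
0.574×0.467×(1−α)×752.1 = 165.1
(1−α) = 165.1/201.61 = 0.8189;  α = 0.1811.

0.181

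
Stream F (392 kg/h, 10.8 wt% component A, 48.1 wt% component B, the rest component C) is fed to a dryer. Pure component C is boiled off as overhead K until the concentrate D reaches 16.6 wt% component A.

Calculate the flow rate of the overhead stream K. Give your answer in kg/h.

component A is conserved: 392×0.108 = 42.336 kg/h all reports to the concentrate.
Concentrate = 42.336/(target fraction) = 255.04 kg/h.
Overhead = 392 − 255.04 = 136.96 kg/h.

137 kg/h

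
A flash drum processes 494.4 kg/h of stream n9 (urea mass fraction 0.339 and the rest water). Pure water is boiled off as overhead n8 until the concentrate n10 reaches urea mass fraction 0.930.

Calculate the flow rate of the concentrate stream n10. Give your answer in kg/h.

urea is conserved: 494.4×0.339 = 167.6 kg/h all reports to the concentrate.
Concentrate = 167.6/(target fraction) = 180.22 kg/h.

180.2 kg/h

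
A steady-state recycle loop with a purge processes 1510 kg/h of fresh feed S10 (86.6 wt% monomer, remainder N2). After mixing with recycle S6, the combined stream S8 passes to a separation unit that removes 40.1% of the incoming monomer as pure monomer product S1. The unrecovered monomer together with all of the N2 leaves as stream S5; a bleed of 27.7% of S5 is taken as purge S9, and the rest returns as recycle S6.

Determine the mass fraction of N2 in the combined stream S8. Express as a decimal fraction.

0.2405

N2 enters only via S10 and leaves only via the purge: 1510×0.134 = 0.277×(N2 in S5), and the separation unit passes all N2, so N2 in S8 = N2 in S5 = 730.47 kg/h.
monomer in S8: m_A = 1510×0.866 + (1−0.277)·(1−0.401)·m_A, so m_A = 1307.7/0.5669 = 2306.6 kg/h.
S8 = 2306.6 + 730.47 = 3037.1 kg/h.
N2 fraction in S8 = 730.47/3037.1 = 0.2405.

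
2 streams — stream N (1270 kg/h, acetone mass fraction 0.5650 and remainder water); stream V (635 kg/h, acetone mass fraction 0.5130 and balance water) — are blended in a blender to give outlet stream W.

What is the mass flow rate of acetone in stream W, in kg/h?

acetone out = acetone in = 1270×0.565 + 635×0.513 = 1043.3 kg/h.

1043 kg/h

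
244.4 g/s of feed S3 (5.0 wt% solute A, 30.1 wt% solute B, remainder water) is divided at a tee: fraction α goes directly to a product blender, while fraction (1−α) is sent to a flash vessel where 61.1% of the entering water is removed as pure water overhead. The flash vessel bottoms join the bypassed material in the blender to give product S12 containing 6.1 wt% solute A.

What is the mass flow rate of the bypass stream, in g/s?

All 244.4×0.050 = 12.22 g/s of solute A reaches S12, so S12 = 12.22/0.061 = 200.33 g/s and vapour = 44.072 g/s.
The evaporator receives (1−α)·244.4 of feed at 0.649 water and removes 0.611 of that water:
0.611×0.649×(1−α)×244.4 = 44.072
(1−α) = 44.072/96.914 = 0.4548;  α = 0.5452.
Bypass flow = 0.5452×244.4 = 133.26 g/s.

133.3 g/s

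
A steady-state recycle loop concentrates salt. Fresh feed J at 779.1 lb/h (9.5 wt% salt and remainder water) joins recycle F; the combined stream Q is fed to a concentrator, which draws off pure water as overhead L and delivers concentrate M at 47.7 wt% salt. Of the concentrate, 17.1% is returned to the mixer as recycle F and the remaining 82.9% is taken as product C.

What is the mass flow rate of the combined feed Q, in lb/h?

Overall salt balance (none leaves overhead): salt in fresh feed = salt in product, i.e. 779.1×0.095 = (1−0.171)·M·0.477.
M = 74.014/(0.477×0.829) = 187.17 lb/h.
Recycle F = 0.171×187.17 = 32.007 lb/h.
Combined feed Q = 779.1 + 32.007 = 811.11 lb/h.

811.1 lb/h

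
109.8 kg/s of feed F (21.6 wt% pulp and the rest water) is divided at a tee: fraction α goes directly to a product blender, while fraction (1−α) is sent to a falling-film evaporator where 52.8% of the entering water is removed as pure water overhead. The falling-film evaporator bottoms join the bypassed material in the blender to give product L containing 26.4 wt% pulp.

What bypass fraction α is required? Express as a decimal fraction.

0.561

All 109.8×0.216 = 23.717 kg/s of pulp reaches L, so L = 23.717/0.264 = 89.836 kg/s and vapour = 19.964 kg/s.
The evaporator receives (1−α)·109.8 of feed at 0.784 water and removes 0.528 of that water:
0.528×0.784×(1−α)×109.8 = 19.964
(1−α) = 19.964/45.452 = 0.4392;  α = 0.5608.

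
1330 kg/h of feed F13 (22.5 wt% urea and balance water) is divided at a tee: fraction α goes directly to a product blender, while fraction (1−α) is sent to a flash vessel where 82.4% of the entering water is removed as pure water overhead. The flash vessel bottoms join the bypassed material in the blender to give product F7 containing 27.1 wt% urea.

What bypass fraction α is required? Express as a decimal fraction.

0.734

All 1330×0.225 = 299.25 kg/h of urea reaches F7, so F7 = 299.25/0.271 = 1104.2 kg/h and vapour = 225.76 kg/h.
The evaporator receives (1−α)·1330 of feed at 0.775 water and removes 0.824 of that water:
0.824×0.775×(1−α)×1330 = 225.76
(1−α) = 225.76/849.34 = 0.2658;  α = 0.7342.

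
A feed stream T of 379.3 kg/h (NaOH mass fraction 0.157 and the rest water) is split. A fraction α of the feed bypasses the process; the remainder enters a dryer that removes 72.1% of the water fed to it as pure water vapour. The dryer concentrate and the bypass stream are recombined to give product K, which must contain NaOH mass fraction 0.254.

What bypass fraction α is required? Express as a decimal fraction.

All 379.3×0.157 = 59.55 kg/h of NaOH reaches K, so K = 59.55/0.254 = 234.45 kg/h and vapour = 144.85 kg/h.
The evaporator receives (1−α)·379.3 of feed at 0.843 water and removes 0.721 of that water:
0.721×0.843×(1−α)×379.3 = 144.85
(1−α) = 144.85/230.54 = 0.6283;  α = 0.3717.

0.372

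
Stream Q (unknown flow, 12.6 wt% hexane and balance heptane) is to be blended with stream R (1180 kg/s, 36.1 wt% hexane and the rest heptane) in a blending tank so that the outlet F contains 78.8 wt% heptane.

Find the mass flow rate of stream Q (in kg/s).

2044 kg/s

Let Q be the unknown flow. Total out = 1180 + Q.
heptane balance: 754.02 + 0.874·Q = 0.788·(1180 + Q)
(0.874 − 0.788)·Q = 0.788×1180 − 754.02 = 175.82
Q = 175.82 / 0.086 = 2044.4 kg/s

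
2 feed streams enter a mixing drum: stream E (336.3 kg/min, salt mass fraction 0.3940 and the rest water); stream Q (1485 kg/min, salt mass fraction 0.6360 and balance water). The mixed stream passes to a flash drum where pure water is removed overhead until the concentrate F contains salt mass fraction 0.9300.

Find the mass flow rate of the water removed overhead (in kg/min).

salt entering = 336.3×0.394 + 1485×0.636 = 1077 kg/min.
All salt reports to F, so F = 1077/0.930 = 1158 kg/min.
Total feed = 1821.3 kg/min; overhead = 1821.3 − 1158 = 663.28 kg/min.

663.3 kg/min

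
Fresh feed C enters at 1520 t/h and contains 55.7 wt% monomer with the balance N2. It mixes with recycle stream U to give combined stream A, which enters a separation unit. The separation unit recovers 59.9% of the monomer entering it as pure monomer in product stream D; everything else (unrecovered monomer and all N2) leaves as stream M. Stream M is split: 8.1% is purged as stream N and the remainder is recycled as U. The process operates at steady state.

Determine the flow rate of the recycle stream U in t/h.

N2 enters only via C and leaves only via the purge: 1520×0.443 = 0.081×(N2 in M), and the separation unit passes all N2, so N2 in A = N2 in M = 8313.1 t/h.
monomer in A: m_A = 1520×0.557 + (1−0.081)·(1−0.599)·m_A, so m_A = 846.64/0.6315 = 1340.7 t/h.
M = (1−0.599)×1340.7 + 8313.1 = 8850.7 t/h.
Recycle U = (1−0.081)×8850.7 = 8133.8 t/h.

8134 t/h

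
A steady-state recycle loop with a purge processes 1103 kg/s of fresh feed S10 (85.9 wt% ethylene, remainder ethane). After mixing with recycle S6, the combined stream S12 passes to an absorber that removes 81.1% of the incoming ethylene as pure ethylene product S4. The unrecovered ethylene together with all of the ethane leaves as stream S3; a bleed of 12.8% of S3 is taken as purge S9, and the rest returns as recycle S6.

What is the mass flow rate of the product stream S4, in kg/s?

920 kg/s

ethylene in S12: m_A = 1103×0.859 + (1−0.128)·(1−0.811)·m_A, so m_A = 947.48/0.8352 = 1134.4 kg/s.
Product S4 = 0.811×1134.4 = 920.03 kg/s.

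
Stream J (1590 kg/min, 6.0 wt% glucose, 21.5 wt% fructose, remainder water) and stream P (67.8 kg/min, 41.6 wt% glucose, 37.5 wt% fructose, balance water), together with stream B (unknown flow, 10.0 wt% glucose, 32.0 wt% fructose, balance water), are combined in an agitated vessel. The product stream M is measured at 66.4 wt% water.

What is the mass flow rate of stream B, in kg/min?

787.4 kg/min

Let B be the unknown flow. Total out = 1657.8 + B.
water balance: 1166.9 + 0.580·B = 0.664·(1657.8 + B)
(0.580 − 0.664)·B = 0.664×1657.8 − 1166.9 = -66.141
B = -66.141 / -0.084 = 787.39 kg/min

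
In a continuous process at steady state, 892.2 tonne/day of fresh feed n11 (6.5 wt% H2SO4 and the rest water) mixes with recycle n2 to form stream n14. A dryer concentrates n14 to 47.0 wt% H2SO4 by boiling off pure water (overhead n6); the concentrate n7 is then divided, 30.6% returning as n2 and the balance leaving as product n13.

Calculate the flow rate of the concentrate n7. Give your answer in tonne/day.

Overall H2SO4 balance (none leaves overhead): H2SO4 in fresh feed = H2SO4 in product, i.e. 892.2×0.065 = (1−0.306)·n7·0.470.
n7 = 57.993/(0.470×0.694) = 177.79 tonne/day.

177.8 tonne/day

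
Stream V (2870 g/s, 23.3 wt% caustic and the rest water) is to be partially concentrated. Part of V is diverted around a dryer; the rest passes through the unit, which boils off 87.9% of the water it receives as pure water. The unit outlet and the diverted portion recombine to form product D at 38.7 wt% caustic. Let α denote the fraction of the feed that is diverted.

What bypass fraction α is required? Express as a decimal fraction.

All 2870×0.233 = 668.71 g/s of caustic reaches D, so D = 668.71/0.387 = 1727.9 g/s and vapour = 1142.1 g/s.
The evaporator receives (1−α)·2870 of feed at 0.767 water and removes 0.879 of that water:
0.879×0.767×(1−α)×2870 = 1142.1
(1−α) = 1142.1/1934.9 = 0.5902;  α = 0.4098.

0.410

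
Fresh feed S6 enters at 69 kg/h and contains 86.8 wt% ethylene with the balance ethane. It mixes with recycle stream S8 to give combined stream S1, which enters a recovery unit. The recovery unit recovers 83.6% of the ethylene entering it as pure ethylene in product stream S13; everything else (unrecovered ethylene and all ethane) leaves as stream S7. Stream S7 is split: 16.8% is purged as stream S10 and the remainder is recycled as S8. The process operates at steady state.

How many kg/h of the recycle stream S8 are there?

ethane enters only via S6 and leaves only via the purge: 69×0.132 = 0.168×(ethane in S7), and the recovery unit passes all ethane, so ethane in S1 = ethane in S7 = 54.214 kg/h.
ethylene in S1: m_A = 69×0.868 + (1−0.168)·(1−0.836)·m_A, so m_A = 59.892/0.8636 = 69.355 kg/h.
S7 = (1−0.836)×69.355 + 54.214 = 65.589 kg/h.
Recycle S8 = (1−0.168)×65.589 = 54.57 kg/h.

54.57 kg/h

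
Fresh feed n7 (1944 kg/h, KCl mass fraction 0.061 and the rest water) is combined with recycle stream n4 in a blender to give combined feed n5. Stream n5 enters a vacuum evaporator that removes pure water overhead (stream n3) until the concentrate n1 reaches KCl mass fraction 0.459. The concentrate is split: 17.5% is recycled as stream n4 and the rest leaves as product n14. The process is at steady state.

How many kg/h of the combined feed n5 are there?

Overall KCl balance (none leaves overhead): KCl in fresh feed = KCl in product, i.e. 1944×0.061 = (1−0.175)·n1·0.459.
n1 = 118.58/(0.459×0.825) = 313.16 kg/h.
Recycle n4 = 0.175×313.16 = 54.802 kg/h.
Combined feed n5 = 1944 + 54.802 = 1998.8 kg/h.

1999 kg/h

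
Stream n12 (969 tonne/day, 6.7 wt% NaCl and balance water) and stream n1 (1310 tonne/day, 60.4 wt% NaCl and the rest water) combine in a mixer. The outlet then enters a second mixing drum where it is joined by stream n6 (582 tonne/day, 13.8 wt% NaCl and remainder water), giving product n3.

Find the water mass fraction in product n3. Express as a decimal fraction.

0.673

Overall, product flow = 2861 tonne/day.
water in = 969×0.933 + 1310×0.396 + 582×0.862 = 1924.5 tonne/day.
water fraction in n3 = 0.673.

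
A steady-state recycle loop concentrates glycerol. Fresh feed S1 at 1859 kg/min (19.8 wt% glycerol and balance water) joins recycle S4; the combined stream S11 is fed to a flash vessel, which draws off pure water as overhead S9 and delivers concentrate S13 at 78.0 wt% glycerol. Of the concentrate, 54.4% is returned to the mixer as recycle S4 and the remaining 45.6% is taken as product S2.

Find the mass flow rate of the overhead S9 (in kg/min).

Overall glycerol balance (none leaves overhead): glycerol in fresh feed = glycerol in product, i.e. 1859×0.198 = (1−0.544)·S13·0.780.
S13 = 368.08/(0.780×0.456) = 1034.9 kg/min.
Recycle S4 = 0.544×1034.9 = 562.97 kg/min.
Combined feed S11 = 1859 + 562.97 = 2422 kg/min.
Overhead S9 = S11 − S13 = 2422 − 1034.9 = 1387.1 kg/min.

1387 kg/min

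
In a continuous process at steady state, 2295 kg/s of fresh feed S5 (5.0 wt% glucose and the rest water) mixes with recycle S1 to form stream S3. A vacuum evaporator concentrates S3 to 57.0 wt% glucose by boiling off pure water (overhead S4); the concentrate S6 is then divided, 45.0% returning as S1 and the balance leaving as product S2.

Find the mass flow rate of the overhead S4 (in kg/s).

Overall glucose balance (none leaves overhead): glucose in fresh feed = glucose in product, i.e. 2295×0.050 = (1−0.450)·S6·0.570.
S6 = 114.75/(0.570×0.550) = 366.03 kg/s.
Recycle S1 = 0.450×366.03 = 164.71 kg/s.
Combined feed S3 = 2295 + 164.71 = 2459.7 kg/s.
Overhead S4 = S3 − S6 = 2459.7 − 366.03 = 2093.7 kg/s.

2094 kg/s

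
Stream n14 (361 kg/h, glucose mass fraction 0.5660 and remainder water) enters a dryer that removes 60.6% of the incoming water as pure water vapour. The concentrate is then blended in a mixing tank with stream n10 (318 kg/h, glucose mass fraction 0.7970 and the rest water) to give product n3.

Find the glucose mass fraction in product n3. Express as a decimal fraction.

0.7838

Vapour removed = 0.606×0.434×361 = 94.944 kg/h; concentrate = 266.06 kg/h.
glucose reaching the mixer = 204.33 (from concentrate) + 318×0.797 = 457.77 kg/h.
Product flow = 266.06 + 318 = 584.06 kg/h; glucose fraction = 0.7838.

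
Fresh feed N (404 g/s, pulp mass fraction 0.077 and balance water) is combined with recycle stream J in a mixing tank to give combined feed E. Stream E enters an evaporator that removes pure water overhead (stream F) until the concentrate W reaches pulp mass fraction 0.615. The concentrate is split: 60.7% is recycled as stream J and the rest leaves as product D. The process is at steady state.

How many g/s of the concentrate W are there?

128.7 g/s

Overall pulp balance (none leaves overhead): pulp in fresh feed = pulp in product, i.e. 404×0.077 = (1−0.607)·W·0.615.
W = 31.108/(0.615×0.393) = 128.71 g/s.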